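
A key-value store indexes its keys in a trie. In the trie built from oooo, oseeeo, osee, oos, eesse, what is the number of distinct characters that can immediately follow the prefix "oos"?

0

The children of the "oos" node are the distinct next characters among strings starting with "oos".
No stored string extends past "oos".
That node has 0 child edges.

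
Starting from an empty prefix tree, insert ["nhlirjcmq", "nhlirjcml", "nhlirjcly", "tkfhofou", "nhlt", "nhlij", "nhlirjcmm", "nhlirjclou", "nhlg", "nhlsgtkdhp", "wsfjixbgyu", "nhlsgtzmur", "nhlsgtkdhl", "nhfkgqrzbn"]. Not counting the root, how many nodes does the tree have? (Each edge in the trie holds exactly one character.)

Count nodes per top-level branch (shared prefixes stored once):
  'n'-branch (nhfkgqrzbn, nhlg, nhlij, nhlirjclou, nhlirjcly, nhlirjcml, nhlirjcmm, nhlirjcmq, nhlsgtkdhl, nhlsgtkdhp, nhlsgtzmur, nhlt): 38 nodes
  't'-branch (tkfhofou): 8 nodes
  'w'-branch (wsfjixbgyu): 10 nodes
Sum: 56

56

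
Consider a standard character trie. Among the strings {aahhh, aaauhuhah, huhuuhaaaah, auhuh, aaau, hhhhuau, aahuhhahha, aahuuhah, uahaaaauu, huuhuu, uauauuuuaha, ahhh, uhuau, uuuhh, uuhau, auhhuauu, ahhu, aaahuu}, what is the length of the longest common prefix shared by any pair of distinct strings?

4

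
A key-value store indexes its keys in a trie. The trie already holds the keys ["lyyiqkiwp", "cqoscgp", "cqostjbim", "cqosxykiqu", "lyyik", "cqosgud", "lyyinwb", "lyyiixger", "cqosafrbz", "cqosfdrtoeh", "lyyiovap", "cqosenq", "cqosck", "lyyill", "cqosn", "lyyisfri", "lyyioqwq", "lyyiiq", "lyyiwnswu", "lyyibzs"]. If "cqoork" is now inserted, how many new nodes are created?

3

Walking "cqoork" from the root, the first 3 characters ("cqo") follow existing edges; "o" is the first miss.
Each of the 3 remaining characters creates one node.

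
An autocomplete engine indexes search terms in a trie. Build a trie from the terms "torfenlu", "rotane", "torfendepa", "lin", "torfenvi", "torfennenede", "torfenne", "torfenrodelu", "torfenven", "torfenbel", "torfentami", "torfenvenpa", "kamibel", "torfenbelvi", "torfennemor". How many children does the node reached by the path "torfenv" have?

Follow the path "torfenv" to its node, then look at its outgoing edges.
Characters that immediately follow "torfenv" among the stored strings: {e, i}.
That node has 2 child edges.

2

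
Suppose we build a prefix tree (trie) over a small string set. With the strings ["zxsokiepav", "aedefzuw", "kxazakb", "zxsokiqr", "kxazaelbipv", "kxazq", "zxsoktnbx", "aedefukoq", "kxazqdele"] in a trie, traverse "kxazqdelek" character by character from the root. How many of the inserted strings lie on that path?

2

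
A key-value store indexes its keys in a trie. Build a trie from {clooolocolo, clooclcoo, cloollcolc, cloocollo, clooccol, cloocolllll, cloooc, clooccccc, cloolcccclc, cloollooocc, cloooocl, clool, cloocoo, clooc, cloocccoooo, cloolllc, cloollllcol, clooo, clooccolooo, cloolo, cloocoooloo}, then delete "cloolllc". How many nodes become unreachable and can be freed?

1

A node on "cloolllc"'s path can go only if nothing else ends at it or branches off below it.
The suffix "c" (1 node) is used only by "cloolllc"; the node for "cloolll" still has the child "l", so pruning stops there.
Nodes removed: 1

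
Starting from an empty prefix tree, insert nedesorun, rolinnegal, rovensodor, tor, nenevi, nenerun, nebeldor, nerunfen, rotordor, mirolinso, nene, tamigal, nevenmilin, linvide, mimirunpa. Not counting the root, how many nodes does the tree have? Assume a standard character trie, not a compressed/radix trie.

Trace insertions, counting only characters that open a new branch:
  "nedesorun" → 9 new (n, e, d, e, s, o, r, u, n)
  "rolinnegal" → 10 new (r, o, l, i, n, n, e, g, a, l)
  "rovensodor" → prefix "ro" already present; 8 new (v, e, n, s, o, d, o, r)
  "tor" → 3 new (t, o, r)
  "nenevi" → prefix "ne" already present; 4 new (n, e, v, i)
  "nenerun" → prefix "nene" already present; 3 new (r, u, n)
  "nebeldor" → prefix "ne" already present; 6 new (b, e, l, d, o, r)
  "nerunfen" → prefix "ne" already present; 6 new (r, u, n, f, e, n)
  "rotordor" → prefix "ro" already present; 6 new (t, o, r, d, o, r)
  "mirolinso" → 9 new (m, i, r, o, l, i, n, s, o)
  "nene" → prefix "nene" already present; 0 new (none)
  "tamigal" → prefix "t" already present; 6 new (a, m, i, g, a, l)
  "nevenmilin" → prefix "ne" already present; 8 new (v, e, n, m, i, l, i, n)
  "linvide" → 7 new (l, i, n, v, i, d, e)
  "mimirunpa" → prefix "mi" already present; 7 new (m, i, r, u, n, p, a)
Total nodes = 9 + 10 + 8 + 3 + 4 + 3 + 6 + 6 + 6 + 9 + 0 + 6 + 8 + 7 + 7 = 92

92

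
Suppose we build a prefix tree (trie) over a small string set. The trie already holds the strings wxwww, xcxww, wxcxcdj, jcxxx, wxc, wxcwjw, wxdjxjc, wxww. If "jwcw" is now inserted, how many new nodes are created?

"j" is already a path in the trie; the remaining "wcw" must be added.
New nodes needed: |"jwcw"| − 1 = 4 − 1 = 3.

3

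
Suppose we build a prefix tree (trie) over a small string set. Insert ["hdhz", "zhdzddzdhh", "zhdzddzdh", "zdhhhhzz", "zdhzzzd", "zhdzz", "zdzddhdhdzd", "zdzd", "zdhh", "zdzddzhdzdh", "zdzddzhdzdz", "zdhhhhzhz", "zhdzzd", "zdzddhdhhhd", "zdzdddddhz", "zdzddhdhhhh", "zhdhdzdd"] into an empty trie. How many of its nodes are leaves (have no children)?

13

A leaf is a node with no children — equivalently, the end of a word that is not a proper prefix of any other stored word.
Those words: "hdhz", "zdhhhhzhz", "zdhhhhzz", "zdhzzzd", "zdzdddddhz", "zdzddhdhdzd", "zdzddhdhhhd", "zdzddhdhhhh", "zdzddzhdzdh", "zdzddzhdzdz", "zhdhdzdd", "zhdzddzdhh", "zhdzzd"
Leaf count: 13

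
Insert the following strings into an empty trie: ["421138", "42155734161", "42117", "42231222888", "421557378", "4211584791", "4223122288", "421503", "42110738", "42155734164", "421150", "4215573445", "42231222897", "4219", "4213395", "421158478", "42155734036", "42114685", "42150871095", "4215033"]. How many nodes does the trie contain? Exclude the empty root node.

For each word, the new-node count is its length minus the longest prefix already in the trie:
  "421138" → 6 new (4, 2, 1, 1, 3, 8)
  "42155734161" → prefix "421" already present; 8 new (5, 5, 7, 3, 4, 1, 6, 1)
  "42117" → prefix "4211" already present; 1 new (7)
  "42231222888" → prefix "42" already present; 9 new (2, 3, 1, 2, 2, 2, 8, 8, 8)
  "421557378" → prefix "4215573" already present; 2 new (7, 8)
  "4211584791" → prefix "4211" already present; 6 new (5, 8, 4, 7, 9, 1)
  "4223122288" → prefix "4223122288" already present; 0 new (none)
  "421503" → prefix "4215" already present; 2 new (0, 3)
  "42110738" → prefix "4211" already present; 4 new (0, 7, 3, 8)
  "42155734164" → prefix "4215573416" already present; 1 new (4)
  "421150" → prefix "42115" already present; 1 new (0)
  "4215573445" → prefix "42155734" already present; 2 new (4, 5)
  "42231222897" → prefix "422312228" already present; 2 new (9, 7)
  "4219" → prefix "421" already present; 1 new (9)
  "4213395" → prefix "421" already present; 4 new (3, 3, 9, 5)
  "421158478" → prefix "42115847" already present; 1 new (8)
  "42155734036" → prefix "42155734" already present; 3 new (0, 3, 6)
  "42114685" → prefix "4211" already present; 4 new (4, 6, 8, 5)
  "42150871095" → prefix "42150" already present; 6 new (8, 7, 1, 0, 9, 5)
  "4215033" → prefix "421503" already present; 1 new (3)
Total nodes = 6 + 8 + 1 + 9 + 2 + 6 + 0 + 2 + 4 + 1 + 1 + 2 + 2 + 1 + 4 + 1 + 3 + 4 + 6 + 1 = 64

64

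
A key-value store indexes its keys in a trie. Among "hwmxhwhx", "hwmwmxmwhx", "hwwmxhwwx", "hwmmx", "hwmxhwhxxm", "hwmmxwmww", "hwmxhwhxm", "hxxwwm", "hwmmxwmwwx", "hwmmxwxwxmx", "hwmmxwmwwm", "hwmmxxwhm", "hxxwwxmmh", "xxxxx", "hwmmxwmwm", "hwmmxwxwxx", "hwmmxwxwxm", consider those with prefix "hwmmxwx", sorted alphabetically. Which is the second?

DFS of the "hwmmxwx" subtree visits, in order: "hwmmxwxwxm", "hwmmxwxwxmx", "hwmmxwxwxx"
The 2nd is hwmmxwxwxmx.

hwmmxwxwxmx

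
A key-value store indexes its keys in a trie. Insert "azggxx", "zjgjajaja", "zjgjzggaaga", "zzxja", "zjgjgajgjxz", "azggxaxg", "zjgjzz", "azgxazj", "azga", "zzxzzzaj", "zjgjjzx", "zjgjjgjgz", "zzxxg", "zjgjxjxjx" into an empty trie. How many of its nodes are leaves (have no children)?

Leaves are exactly the stored words that no other stored word extends.
Those words: "azga", "azggxaxg", "azggxx", "azgxazj", "zjgjajaja", "zjgjgajgjxz", "zjgjjgjgz", "zjgjjzx", "zjgjxjxjx", "zjgjzggaaga", "zjgjzz", "zzxja", "zzxxg", "zzxzzzaj"
Leaf count: 14

14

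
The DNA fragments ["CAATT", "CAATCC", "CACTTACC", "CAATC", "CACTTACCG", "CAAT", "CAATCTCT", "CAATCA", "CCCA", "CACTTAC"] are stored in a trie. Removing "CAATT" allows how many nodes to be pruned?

Walk "CAATT" from the leaf back toward the root, removing each node that no remaining word uses.
The suffix "T" (1 node) is used only by "CAATT"; the node for "CAAT" still has the child "C", so pruning stops there.
Nodes removed: 1

1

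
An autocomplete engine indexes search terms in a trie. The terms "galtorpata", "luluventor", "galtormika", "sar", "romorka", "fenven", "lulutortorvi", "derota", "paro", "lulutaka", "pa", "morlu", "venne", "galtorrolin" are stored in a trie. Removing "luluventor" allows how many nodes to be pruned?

6

Walk "luluventor" from the leaf back toward the root, removing each node that no remaining word uses.
The suffix "ventor" (6 nodes) is used only by "luluventor"; the node for "lulu" still has the child "t", so pruning stops there.
Nodes removed: 6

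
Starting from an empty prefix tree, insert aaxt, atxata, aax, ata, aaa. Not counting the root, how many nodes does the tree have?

11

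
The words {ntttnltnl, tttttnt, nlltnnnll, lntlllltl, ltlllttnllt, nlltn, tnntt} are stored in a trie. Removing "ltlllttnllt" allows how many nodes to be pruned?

10

A node on "ltlllttnllt"'s path can go only if nothing else ends at it or branches off below it.
The suffix "tlllttnllt" (10 nodes) is used only by "ltlllttnllt"; the node for "l" still has the child "n", so pruning stops there.
Nodes removed: 10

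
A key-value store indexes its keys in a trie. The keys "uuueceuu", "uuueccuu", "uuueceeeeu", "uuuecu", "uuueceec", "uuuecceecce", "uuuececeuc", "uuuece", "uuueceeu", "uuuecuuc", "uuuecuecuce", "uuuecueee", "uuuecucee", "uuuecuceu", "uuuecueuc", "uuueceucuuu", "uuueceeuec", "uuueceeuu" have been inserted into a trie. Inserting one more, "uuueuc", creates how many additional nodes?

2

The longest prefix of "uuueuc" already in the trie is "uuue" (length 4).
New nodes needed: |"uuueuc"| − 4 = 6 − 4 = 2.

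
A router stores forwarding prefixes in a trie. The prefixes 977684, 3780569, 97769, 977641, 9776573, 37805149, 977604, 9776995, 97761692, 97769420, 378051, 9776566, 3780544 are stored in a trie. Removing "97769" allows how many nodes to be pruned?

After clearing the end-marker at "97769", prune upward until reaching a node still needed by another word.
Every node on "97769" is still needed (e.g. by "9776995"), so nothing is freed.
Nodes removed: 0

0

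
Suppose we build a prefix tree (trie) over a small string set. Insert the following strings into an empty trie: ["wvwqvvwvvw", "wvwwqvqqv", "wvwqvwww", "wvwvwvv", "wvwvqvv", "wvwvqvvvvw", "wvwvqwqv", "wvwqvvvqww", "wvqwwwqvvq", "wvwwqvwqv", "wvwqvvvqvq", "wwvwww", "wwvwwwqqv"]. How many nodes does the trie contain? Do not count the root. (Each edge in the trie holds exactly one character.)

57

Trace insertions, counting only characters that open a new branch:
  "wvwqvvwvvw" → 10 new (w, v, w, q, v, v, w, v, v, w)
  "wvwwqvqqv" → prefix "wvw" already present; 6 new (w, q, v, q, q, v)
  "wvwqvwww" → prefix "wvwqv" already present; 3 new (w, w, w)
  "wvwvwvv" → prefix "wvw" already present; 4 new (v, w, v, v)
  "wvwvqvv" → prefix "wvwv" already present; 3 new (q, v, v)
  "wvwvqvvvvw" → prefix "wvwvqvv" already present; 3 new (v, v, w)
  "wvwvqwqv" → prefix "wvwvq" already present; 3 new (w, q, v)
  "wvwqvvvqww" → prefix "wvwqvv" already present; 4 new (v, q, w, w)
  "wvqwwwqvvq" → prefix "wv" already present; 8 new (q, w, w, w, q, v, v, q)
  "wvwwqvwqv" → prefix "wvwwqv" already present; 3 new (w, q, v)
  "wvwqvvvqvq" → prefix "wvwqvvvq" already present; 2 new (v, q)
  "wwvwww" → prefix "w" already present; 5 new (w, v, w, w, w)
  "wwvwwwqqv" → prefix "wwvwww" already present; 3 new (q, q, v)
Total nodes = 10 + 6 + 3 + 4 + 3 + 3 + 3 + 4 + 8 + 3 + 2 + 5 + 3 = 57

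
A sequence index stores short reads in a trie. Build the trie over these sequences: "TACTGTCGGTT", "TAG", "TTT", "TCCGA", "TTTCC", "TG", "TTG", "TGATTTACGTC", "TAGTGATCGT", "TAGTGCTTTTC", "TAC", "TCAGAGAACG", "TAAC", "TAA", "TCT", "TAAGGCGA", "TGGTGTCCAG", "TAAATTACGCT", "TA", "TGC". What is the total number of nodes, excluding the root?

77

Count nodes per top-level branch (shared prefixes stored once):
  'T'-branch (TA, TAA, TAAATTACGCT, TAAC, TAAGGCGA, TAC, TACTGTCGGTT, TAG, TAGTGATCGT, TAGTGCTTTTC, TCAGAGAACG, TCCGA, TCT, TG, TGATTTACGTC, TGC, TGGTGTCCAG, TTG, TTT, TTTCC): 77 nodes
Sum: 77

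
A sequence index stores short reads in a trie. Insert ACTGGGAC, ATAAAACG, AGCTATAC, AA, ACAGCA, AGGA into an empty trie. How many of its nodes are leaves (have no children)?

6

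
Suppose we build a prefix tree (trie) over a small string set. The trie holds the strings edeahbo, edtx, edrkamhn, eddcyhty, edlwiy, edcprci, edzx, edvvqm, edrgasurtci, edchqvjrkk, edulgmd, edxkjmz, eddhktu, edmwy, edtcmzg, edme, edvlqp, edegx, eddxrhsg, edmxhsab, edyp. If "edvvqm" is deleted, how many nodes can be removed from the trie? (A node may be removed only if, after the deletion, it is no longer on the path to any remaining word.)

3

After clearing the end-marker at "edvvqm", prune upward until reaching a node still needed by another word.
The suffix "vqm" (3 nodes) is used only by "edvvqm"; the node for "edv" still has the child "l", so pruning stops there.
Nodes removed: 3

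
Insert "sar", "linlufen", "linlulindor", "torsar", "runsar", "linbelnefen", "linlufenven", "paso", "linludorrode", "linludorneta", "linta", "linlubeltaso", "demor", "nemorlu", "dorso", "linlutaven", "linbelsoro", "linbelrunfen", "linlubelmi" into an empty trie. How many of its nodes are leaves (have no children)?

18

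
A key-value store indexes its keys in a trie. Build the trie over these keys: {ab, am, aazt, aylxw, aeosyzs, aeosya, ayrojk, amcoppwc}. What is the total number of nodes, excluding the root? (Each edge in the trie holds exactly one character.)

27

For each word, the new-node count is its length minus the longest prefix already in the trie:
  "ab" → 2 new (a, b)
  "am" → prefix "a" already present; 1 new (m)
  "aazt" → prefix "a" already present; 3 new (a, z, t)
  "aylxw" → prefix "a" already present; 4 new (y, l, x, w)
  "aeosyzs" → prefix "a" already present; 6 new (e, o, s, y, z, s)
  "aeosya" → prefix "aeosy" already present; 1 new (a)
  "ayrojk" → prefix "ay" already present; 4 new (r, o, j, k)
  "amcoppwc" → prefix "am" already present; 6 new (c, o, p, p, w, c)
Total nodes = 2 + 1 + 3 + 4 + 6 + 1 + 4 + 6 = 27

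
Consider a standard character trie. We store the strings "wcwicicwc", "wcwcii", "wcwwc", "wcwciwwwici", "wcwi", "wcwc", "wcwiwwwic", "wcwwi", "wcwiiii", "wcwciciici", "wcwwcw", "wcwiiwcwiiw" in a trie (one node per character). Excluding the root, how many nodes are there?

41

Insert word by word; a character creates a node only if that edge doesn't already exist:
  "wcwicicwc" → 9 new (w, c, w, i, c, i, c, w, c)
  "wcwcii" → prefix "wcw" already present; 3 new (c, i, i)
  "wcwwc" → prefix "wcw" already present; 2 new (w, c)
  "wcwciwwwici" → prefix "wcwci" already present; 6 new (w, w, w, i, c, i)
  "wcwi" → prefix "wcwi" already present; 0 new (none)
  "wcwc" → prefix "wcwc" already present; 0 new (none)
  "wcwiwwwic" → prefix "wcwi" already present; 5 new (w, w, w, i, c)
  "wcwwi" → prefix "wcww" already present; 1 new (i)
  "wcwiiii" → prefix "wcwi" already present; 3 new (i, i, i)
  "wcwciciici" → prefix "wcwci" already present; 5 new (c, i, i, c, i)
  "wcwwcw" → prefix "wcwwc" already present; 1 new (w)
  "wcwiiwcwiiw" → prefix "wcwii" already present; 6 new (w, c, w, i, i, w)
Total nodes = 9 + 3 + 2 + 6 + 0 + 0 + 5 + 1 + 3 + 5 + 1 + 6 = 41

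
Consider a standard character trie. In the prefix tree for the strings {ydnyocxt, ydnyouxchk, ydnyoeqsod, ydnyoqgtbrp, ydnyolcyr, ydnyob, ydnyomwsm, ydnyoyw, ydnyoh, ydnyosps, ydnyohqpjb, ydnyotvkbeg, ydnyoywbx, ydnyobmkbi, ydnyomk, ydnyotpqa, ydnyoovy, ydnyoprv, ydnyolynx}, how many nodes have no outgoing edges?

Leaves are exactly the stored words that no other stored word extends.
Those words: "ydnyobmkbi", "ydnyocxt", "ydnyoeqsod", "ydnyohqpjb", "ydnyolcyr", "ydnyolynx", "ydnyomk", "ydnyomwsm", "ydnyoovy", "ydnyoprv", "ydnyoqgtbrp", "ydnyosps", "ydnyotpqa", "ydnyotvkbeg", "ydnyouxchk", "ydnyoywbx"
Leaf count: 16

16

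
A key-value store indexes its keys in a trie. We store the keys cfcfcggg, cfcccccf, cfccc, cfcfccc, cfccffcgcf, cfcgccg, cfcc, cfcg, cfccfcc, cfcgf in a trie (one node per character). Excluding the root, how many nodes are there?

28

Count nodes per top-level branch (shared prefixes stored once):
  'c'-branch (cfcc, cfccc, cfcccccf, cfccfcc, cfccffcgcf, cfcfccc, cfcfcggg, cfcg, cfcgccg, cfcgf): 28 nodes
Sum: 28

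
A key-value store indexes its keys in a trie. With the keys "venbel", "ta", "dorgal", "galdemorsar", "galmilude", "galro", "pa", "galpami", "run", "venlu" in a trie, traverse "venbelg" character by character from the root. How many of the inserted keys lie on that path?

Walk "venbelg" from the root; an end-of-word marker is hit whenever a stored word is a prefix of "venbelg".
Prefixes of the query that are stored words: "venbel"
Count: 1

1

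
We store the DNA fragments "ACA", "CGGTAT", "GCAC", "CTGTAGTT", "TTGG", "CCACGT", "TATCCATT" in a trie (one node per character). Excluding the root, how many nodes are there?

36

Trie structure (* marks end of a word):
(root)
├─ A
│  └─ C
│     └─ A *
├─ C
│  ├─ C
│  │  └─ A
│  │     └─ C
│  │        └─ G
│  │           └─ T *
│  ├─ G
│  │  └─ G
│  │     └─ T
│  │        └─ A
│  │           └─ T *
│  └─ T
│     └─ G
│        └─ T
│           └─ A
│              └─ G
│                 └─ T
│                    └─ T *
├─ G
│  └─ C
│     └─ A
│        └─ C *
└─ T
   ├─ A
   │  └─ T
   │     └─ C
   │        └─ C
   │           └─ A
   │              └─ T
   │                 └─ T *
   └─ T
      └─ G
         └─ G *
Counting every labelled node above: 36.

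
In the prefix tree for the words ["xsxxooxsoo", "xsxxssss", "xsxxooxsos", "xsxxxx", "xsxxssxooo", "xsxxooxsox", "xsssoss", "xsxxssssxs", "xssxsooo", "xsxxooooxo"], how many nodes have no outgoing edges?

9

A leaf is a node with no children — equivalently, the end of a word that is not a proper prefix of any other stored word.
Those words: "xsssoss", "xssxsooo", "xsxxooooxo", "xsxxooxsoo", "xsxxooxsos", "xsxxooxsox", "xsxxssssxs", "xsxxssxooo", "xsxxxx"
Leaf count: 9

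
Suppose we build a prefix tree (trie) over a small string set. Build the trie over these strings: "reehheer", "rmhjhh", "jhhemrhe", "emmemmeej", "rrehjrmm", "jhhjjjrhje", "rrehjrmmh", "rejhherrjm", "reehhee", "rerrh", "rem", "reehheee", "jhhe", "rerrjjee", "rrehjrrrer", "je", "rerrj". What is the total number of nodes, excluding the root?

67

Trace insertions, counting only characters that open a new branch:
  "reehheer" → 8 new (r, e, e, h, h, e, e, r)
  "rmhjhh" → prefix "r" already present; 5 new (m, h, j, h, h)
  "jhhemrhe" → 8 new (j, h, h, e, m, r, h, e)
  "emmemmeej" → 9 new (e, m, m, e, m, m, e, e, j)
  "rrehjrmm" → prefix "r" already present; 7 new (r, e, h, j, r, m, m)
  "jhhjjjrhje" → prefix "jhh" already present; 7 new (j, j, j, r, h, j, e)
  "rrehjrmmh" → prefix "rrehjrmm" already present; 1 new (h)
  "rejhherrjm" → prefix "re" already present; 8 new (j, h, h, e, r, r, j, m)
  "reehhee" → prefix "reehhee" already present; 0 new (none)
  "rerrh" → prefix "re" already present; 3 new (r, r, h)
  "rem" → prefix "re" already present; 1 new (m)
  "reehheee" → prefix "reehhee" already present; 1 new (e)
  "jhhe" → prefix "jhhe" already present; 0 new (none)
  "rerrjjee" → prefix "rerr" already present; 4 new (j, j, e, e)
  "rrehjrrrer" → prefix "rrehjr" already present; 4 new (r, r, e, r)
  "je" → prefix "j" already present; 1 new (e)
  "rerrj" → prefix "rerrj" already present; 0 new (none)
Total nodes = 8 + 5 + 8 + 9 + 7 + 7 + 1 + 8 + 0 + 3 + 1 + 1 + 0 + 4 + 4 + 1 + 0 = 67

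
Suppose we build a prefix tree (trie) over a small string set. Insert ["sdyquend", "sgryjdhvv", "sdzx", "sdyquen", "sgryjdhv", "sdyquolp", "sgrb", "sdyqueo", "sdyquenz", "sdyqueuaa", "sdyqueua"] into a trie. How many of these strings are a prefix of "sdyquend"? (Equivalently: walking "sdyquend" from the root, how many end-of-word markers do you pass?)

2

Traverse "sdyquend" character by character; count nodes along the way that are marked as word ends.
Prefixes of the query that are stored words: "sdyquen", "sdyquend"
Count: 2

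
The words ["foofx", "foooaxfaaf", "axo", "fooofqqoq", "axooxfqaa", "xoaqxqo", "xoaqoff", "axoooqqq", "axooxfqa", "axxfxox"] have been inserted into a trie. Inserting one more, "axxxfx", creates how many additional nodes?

3

"axx" is already a path in the trie; the remaining "xfx" must be added.
New nodes needed: |"axxxfx"| − 3 = 6 − 3 = 3.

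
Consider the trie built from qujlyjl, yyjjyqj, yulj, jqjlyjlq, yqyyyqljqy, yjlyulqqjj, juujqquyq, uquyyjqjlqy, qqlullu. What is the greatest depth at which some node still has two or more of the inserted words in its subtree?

Equivalently: take the maximum, over all pairs, of their longest common prefix length.
e.g. "jqjlyjlq" and "juujqquyq" share the prefix "j" of length 1; no pair shares a longer one.
Longest shared-prefix length: 1

1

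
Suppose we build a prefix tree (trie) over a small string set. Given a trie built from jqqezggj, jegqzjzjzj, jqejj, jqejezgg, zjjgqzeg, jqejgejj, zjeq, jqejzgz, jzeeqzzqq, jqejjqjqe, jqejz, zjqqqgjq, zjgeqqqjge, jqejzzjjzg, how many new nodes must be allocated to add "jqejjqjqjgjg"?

4

Walking "jqejjqjqjgjg" from the root, the first 8 characters ("jqejjqjq") follow existing edges; "j" is the first miss.
So 12 − 8 = 4 new nodes.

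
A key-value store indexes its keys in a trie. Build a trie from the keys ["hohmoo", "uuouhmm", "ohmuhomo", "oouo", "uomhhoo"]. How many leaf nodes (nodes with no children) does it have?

5

Leaves are exactly the stored words that no other stored word extends.
Those words: "hohmoo", "ohmuhomo", "oouo", "uomhhoo", "uuouhmm"
Leaf count: 5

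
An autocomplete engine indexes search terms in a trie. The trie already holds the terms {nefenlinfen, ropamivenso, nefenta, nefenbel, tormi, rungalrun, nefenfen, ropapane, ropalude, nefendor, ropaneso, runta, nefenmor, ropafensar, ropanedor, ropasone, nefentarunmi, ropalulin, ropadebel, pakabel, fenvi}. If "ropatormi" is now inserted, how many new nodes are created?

5

"ropa" is already a path in the trie; the remaining "tormi" must be added.
Each of the 5 remaining characters creates one node.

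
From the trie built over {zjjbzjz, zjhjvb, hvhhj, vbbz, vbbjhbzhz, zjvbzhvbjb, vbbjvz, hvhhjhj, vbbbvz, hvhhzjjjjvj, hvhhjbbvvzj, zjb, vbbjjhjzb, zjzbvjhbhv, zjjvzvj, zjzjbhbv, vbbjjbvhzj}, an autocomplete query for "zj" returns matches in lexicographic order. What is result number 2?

zjhjvb

Filter for "zj…" and sort: "zjb", "zjhjvb", "zjjbzjz", "zjjvzvj", "zjvbzhvbjb", "zjzbvjhbhv", "zjzjbhbv"
Position 2: zjhjvb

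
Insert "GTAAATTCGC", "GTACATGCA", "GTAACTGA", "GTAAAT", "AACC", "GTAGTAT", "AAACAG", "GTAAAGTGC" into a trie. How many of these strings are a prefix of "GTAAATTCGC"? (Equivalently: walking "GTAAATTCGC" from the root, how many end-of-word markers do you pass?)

Traverse "GTAAATTCGC" character by character; count nodes along the way that are marked as word ends.
Prefixes of the query that are stored words: "GTAAAT", "GTAAATTCGC"
Count: 2

2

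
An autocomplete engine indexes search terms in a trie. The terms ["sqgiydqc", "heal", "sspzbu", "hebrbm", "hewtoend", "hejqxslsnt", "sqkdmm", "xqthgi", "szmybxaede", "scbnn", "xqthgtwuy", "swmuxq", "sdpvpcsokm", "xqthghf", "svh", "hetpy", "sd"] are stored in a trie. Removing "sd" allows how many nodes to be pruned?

0

A node on "sd"'s path can go only if nothing else ends at it or branches off below it.
Every node on "sd" is still needed (e.g. by "sdpvpcsokm"), so nothing is freed.
Nodes removed: 0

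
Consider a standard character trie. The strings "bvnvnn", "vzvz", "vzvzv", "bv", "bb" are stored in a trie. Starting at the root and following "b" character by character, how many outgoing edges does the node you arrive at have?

2

Follow the path "b" to its node, then look at its outgoing edges.
Distinct next characters after "b": b, v.
That node has 2 child edges.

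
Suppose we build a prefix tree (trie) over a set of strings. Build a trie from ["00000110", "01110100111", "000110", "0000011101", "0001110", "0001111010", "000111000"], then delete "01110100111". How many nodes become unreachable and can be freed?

After clearing the end-marker at "01110100111", prune upward until reaching a node still needed by another word.
The suffix "1110100111" (10 nodes) is used only by "01110100111"; the node for "0" still has the child "0", so pruning stops there.
Nodes removed: 10

10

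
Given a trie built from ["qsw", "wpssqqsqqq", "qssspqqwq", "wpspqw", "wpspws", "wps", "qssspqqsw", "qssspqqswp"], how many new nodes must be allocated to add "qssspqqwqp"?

1

Walking "qssspqqwqp" from the root, the first 9 characters ("qssspqqwq") follow existing edges; "p" is the first miss.
So 10 − 9 = 1 new nodes.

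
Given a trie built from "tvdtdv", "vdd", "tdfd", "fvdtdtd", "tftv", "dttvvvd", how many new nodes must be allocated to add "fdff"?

3

The longest prefix of "fdff" already in the trie is "f" (length 1).
So 4 − 1 = 3 new nodes.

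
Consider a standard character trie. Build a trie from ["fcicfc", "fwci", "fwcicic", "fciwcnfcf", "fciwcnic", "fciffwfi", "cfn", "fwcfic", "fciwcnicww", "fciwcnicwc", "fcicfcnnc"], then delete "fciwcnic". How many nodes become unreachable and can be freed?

0

A node on "fciwcnic"'s path can go only if nothing else ends at it or branches off below it.
Every node on "fciwcnic" is still needed (e.g. by "fciwcnicww"), so nothing is freed.
Nodes removed: 0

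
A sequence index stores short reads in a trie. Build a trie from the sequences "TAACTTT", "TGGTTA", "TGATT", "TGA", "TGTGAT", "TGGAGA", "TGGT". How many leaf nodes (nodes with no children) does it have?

5

A leaf is a node with no children — equivalently, the end of a word that is not a proper prefix of any other stored word.
Those words: "TAACTTT", "TGATT", "TGGAGA", "TGGTTA", "TGTGAT"
Leaf count: 5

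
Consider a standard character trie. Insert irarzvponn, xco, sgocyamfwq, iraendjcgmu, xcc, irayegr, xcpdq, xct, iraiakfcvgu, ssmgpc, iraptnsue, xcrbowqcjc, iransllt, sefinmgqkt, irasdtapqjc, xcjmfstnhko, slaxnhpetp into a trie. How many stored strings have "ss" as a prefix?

Walk to "ss"; the words in its subtree are exactly those with that prefix.
Matches: "ssmgpc"
Count: 1

1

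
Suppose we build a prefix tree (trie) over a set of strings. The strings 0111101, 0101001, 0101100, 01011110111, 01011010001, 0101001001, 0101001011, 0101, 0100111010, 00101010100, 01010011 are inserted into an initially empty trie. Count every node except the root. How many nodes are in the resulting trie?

49

Insert word by word; a character creates a node only if that edge doesn't already exist:
  "0111101" → 7 new (0, 1, 1, 1, 1, 0, 1)
  "0101001" → prefix "01" already present; 5 new (0, 1, 0, 0, 1)
  "0101100" → prefix "0101" already present; 3 new (1, 0, 0)
  "01011110111" → prefix "01011" already present; 6 new (1, 1, 0, 1, 1, 1)
  "01011010001" → prefix "010110" already present; 5 new (1, 0, 0, 0, 1)
  "0101001001" → prefix "0101001" already present; 3 new (0, 0, 1)
  "0101001011" → prefix "01010010" already present; 2 new (1, 1)
  "0101" → prefix "0101" already present; 0 new (none)
  "0100111010" → prefix "010" already present; 7 new (0, 1, 1, 1, 0, 1, 0)
  "00101010100" → prefix "0" already present; 10 new (0, 1, 0, 1, 0, 1, 0, 1, 0, 0)
  "01010011" → prefix "0101001" already present; 1 new (1)
Total nodes = 7 + 5 + 3 + 6 + 5 + 3 + 2 + 0 + 7 + 10 + 1 = 49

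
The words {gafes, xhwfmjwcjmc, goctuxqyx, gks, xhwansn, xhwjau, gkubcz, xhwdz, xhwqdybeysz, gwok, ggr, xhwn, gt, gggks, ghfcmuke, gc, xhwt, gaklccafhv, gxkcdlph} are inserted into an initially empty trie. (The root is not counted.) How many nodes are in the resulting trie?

For each word, the new-node count is its length minus the longest prefix already in the trie:
  "gafes" → 5 new (g, a, f, e, s)
  "xhwfmjwcjmc" → 11 new (x, h, w, f, m, j, w, c, j, m, c)
  "goctuxqyx" → prefix "g" already present; 8 new (o, c, t, u, x, q, y, x)
  "gks" → prefix "g" already present; 2 new (k, s)
  "xhwansn" → prefix "xhw" already present; 4 new (a, n, s, n)
  "xhwjau" → prefix "xhw" already present; 3 new (j, a, u)
  "gkubcz" → prefix "gk" already present; 4 new (u, b, c, z)
  "xhwdz" → prefix "xhw" already present; 2 new (d, z)
  "xhwqdybeysz" → prefix "xhw" already present; 8 new (q, d, y, b, e, y, s, z)
  "gwok" → prefix "g" already present; 3 new (w, o, k)
  "ggr" → prefix "g" already present; 2 new (g, r)
  "xhwn" → prefix "xhw" already present; 1 new (n)
  "gt" → prefix "g" already present; 1 new (t)
  "gggks" → prefix "gg" already present; 3 new (g, k, s)
  "ghfcmuke" → prefix "g" already present; 7 new (h, f, c, m, u, k, e)
  "gc" → prefix "g" already present; 1 new (c)
  "xhwt" → prefix "xhw" already present; 1 new (t)
  "gaklccafhv" → prefix "ga" already present; 8 new (k, l, c, c, a, f, h, v)
  "gxkcdlph" → prefix "g" already present; 7 new (x, k, c, d, l, p, h)
Total nodes = 5 + 11 + 8 + 2 + 4 + 3 + 4 + 2 + 8 + 3 + 2 + 1 + 1 + 3 + 7 + 1 + 1 + 8 + 7 = 81

81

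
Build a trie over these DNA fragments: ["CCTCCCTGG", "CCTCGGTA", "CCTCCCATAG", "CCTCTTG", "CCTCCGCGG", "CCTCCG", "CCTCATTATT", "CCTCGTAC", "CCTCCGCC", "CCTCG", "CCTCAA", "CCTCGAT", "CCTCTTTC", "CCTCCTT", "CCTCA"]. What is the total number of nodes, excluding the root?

41

For each word, the new-node count is its length minus the longest prefix already in the trie:
  "CCTCCCTGG" → 9 new (C, C, T, C, C, C, T, G, G)
  "CCTCGGTA" → prefix "CCTC" already present; 4 new (G, G, T, A)
  "CCTCCCATAG" → prefix "CCTCCC" already present; 4 new (A, T, A, G)
  "CCTCTTG" → prefix "CCTC" already present; 3 new (T, T, G)
  "CCTCCGCGG" → prefix "CCTCC" already present; 4 new (G, C, G, G)
  "CCTCCG" → prefix "CCTCCG" already present; 0 new (none)
  "CCTCATTATT" → prefix "CCTC" already present; 6 new (A, T, T, A, T, T)
  "CCTCGTAC" → prefix "CCTCG" already present; 3 new (T, A, C)
  "CCTCCGCC" → prefix "CCTCCGC" already present; 1 new (C)
  "CCTCG" → prefix "CCTCG" already present; 0 new (none)
  "CCTCAA" → prefix "CCTCA" already present; 1 new (A)
  "CCTCGAT" → prefix "CCTCG" already present; 2 new (A, T)
  "CCTCTTTC" → prefix "CCTCTT" already present; 2 new (T, C)
  "CCTCCTT" → prefix "CCTCC" already present; 2 new (T, T)
  "CCTCA" → prefix "CCTCA" already present; 0 new (none)
Total nodes = 9 + 4 + 4 + 3 + 4 + 0 + 6 + 3 + 1 + 0 + 1 + 2 + 2 + 2 + 0 = 41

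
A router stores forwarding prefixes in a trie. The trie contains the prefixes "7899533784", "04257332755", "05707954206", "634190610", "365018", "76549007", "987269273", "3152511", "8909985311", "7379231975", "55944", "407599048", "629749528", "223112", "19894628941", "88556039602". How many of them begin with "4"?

1

Filter for entries beginning with "4":
Words under "4": 407599048
Count: 1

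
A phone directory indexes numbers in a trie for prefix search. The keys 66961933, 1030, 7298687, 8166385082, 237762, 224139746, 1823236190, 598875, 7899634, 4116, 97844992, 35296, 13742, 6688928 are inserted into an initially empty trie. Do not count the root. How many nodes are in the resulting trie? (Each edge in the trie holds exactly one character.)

90

Trace insertions, counting only characters that open a new branch:
  "66961933" → 8 new (6, 6, 9, 6, 1, 9, 3, 3)
  "1030" → 4 new (1, 0, 3, 0)
  "7298687" → 7 new (7, 2, 9, 8, 6, 8, 7)
  "8166385082" → 10 new (8, 1, 6, 6, 3, 8, 5, 0, 8, 2)
  "237762" → 6 new (2, 3, 7, 7, 6, 2)
  "224139746" → prefix "2" already present; 8 new (2, 4, 1, 3, 9, 7, 4, 6)
  "1823236190" → prefix "1" already present; 9 new (8, 2, 3, 2, 3, 6, 1, 9, 0)
  "598875" → 6 new (5, 9, 8, 8, 7, 5)
  "7899634" → prefix "7" already present; 6 new (8, 9, 9, 6, 3, 4)
  "4116" → 4 new (4, 1, 1, 6)
  "97844992" → 8 new (9, 7, 8, 4, 4, 9, 9, 2)
  "35296" → 5 new (3, 5, 2, 9, 6)
  "13742" → prefix "1" already present; 4 new (3, 7, 4, 2)
  "6688928" → prefix "66" already present; 5 new (8, 8, 9, 2, 8)
Total nodes = 8 + 4 + 7 + 10 + 6 + 8 + 9 + 6 + 6 + 4 + 8 + 5 + 4 + 5 = 90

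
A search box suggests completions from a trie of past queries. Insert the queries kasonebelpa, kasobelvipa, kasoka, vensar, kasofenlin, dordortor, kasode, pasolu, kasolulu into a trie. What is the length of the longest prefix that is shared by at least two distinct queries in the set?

The deepest shared node is where two words last agree before diverging.
e.g. "kasobelvipa" and "kasode" share the prefix "kaso" of length 4; no pair shares a longer one.
Longest shared-prefix length: 4

4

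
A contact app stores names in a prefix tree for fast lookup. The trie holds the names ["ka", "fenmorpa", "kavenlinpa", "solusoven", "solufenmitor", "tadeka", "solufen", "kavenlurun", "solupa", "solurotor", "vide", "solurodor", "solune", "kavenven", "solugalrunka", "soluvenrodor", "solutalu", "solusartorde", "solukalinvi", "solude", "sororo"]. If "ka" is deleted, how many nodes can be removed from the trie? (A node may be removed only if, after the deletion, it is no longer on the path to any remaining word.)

Walk "ka" from the leaf back toward the root, removing each node that no remaining word uses.
Every node on "ka" is still needed (e.g. by "kavenlinpa"), so nothing is freed.
Nodes removed: 0

0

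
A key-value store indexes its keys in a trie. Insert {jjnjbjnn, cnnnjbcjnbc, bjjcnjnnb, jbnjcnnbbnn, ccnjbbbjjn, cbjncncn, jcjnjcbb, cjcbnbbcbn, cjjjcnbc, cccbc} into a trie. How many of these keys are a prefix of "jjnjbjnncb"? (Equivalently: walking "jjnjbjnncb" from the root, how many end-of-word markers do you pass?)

1

Check each prefix of "jjnjbjnncb" against the stored set — each match is an end-marker on the path.
Prefixes of the query that are stored words: "jjnjbjnn"
Count: 1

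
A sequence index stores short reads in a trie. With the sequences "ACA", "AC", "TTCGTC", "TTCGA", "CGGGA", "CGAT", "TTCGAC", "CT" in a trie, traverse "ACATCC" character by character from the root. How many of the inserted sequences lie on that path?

2

Traverse "ACATCC" character by character; count nodes along the way that are marked as word ends.
Prefixes of the query that are stored words: "AC", "ACA"
Count: 2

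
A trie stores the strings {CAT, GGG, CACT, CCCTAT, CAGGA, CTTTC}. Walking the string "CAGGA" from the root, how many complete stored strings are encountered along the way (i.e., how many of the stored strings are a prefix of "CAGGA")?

Traverse "CAGGA" character by character; count nodes along the way that are marked as word ends.
Prefixes of the query that are stored words: "CAGGA"
Count: 1

1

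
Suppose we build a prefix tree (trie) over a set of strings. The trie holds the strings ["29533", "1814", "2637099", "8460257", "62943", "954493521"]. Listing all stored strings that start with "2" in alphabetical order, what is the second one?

Filter for "2…" and sort: "2637099", "29533"
Position 2: 29533

29533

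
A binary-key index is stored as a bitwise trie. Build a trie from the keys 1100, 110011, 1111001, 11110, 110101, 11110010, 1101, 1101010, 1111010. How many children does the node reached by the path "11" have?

Walk "11" from the root, arriving at one node.
Distinct next characters after "11": 0, 1.
That node has 2 child edges.

2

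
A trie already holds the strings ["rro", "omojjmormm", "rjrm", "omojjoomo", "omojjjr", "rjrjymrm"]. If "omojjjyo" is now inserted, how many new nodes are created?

2

The longest prefix of "omojjjyo" already in the trie is "omojjj" (length 6).
New nodes needed: |"omojjjyo"| − 6 = 8 − 6 = 2.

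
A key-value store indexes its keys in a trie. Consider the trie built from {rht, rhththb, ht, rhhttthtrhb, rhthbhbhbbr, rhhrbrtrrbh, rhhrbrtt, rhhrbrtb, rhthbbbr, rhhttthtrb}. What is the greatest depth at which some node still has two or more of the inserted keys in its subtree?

Equivalently: take the maximum, over all pairs, of their longest common prefix length.
"rhhttthtrb" and "rhhttthtrhb" agree on "rhhttthtr" (9 characters) before diverging; nothing deeper is shared.
Longest shared-prefix length: 9

9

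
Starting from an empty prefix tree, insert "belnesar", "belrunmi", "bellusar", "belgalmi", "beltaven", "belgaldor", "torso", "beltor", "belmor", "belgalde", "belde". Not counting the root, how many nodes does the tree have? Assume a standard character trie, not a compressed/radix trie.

Trace insertions, counting only characters that open a new branch:
  "belnesar" → 8 new (b, e, l, n, e, s, a, r)
  "belrunmi" → prefix "bel" already present; 5 new (r, u, n, m, i)
  "bellusar" → prefix "bel" already present; 5 new (l, u, s, a, r)
  "belgalmi" → prefix "bel" already present; 5 new (g, a, l, m, i)
  "beltaven" → prefix "bel" already present; 5 new (t, a, v, e, n)
  "belgaldor" → prefix "belgal" already present; 3 new (d, o, r)
  "torso" → 5 new (t, o, r, s, o)
  "beltor" → prefix "belt" already present; 2 new (o, r)
  "belmor" → prefix "bel" already present; 3 new (m, o, r)
  "belgalde" → prefix "belgald" already present; 1 new (e)
  "belde" → prefix "bel" already present; 2 new (d, e)
Total nodes = 8 + 5 + 5 + 5 + 5 + 3 + 5 + 2 + 3 + 1 + 2 = 44

44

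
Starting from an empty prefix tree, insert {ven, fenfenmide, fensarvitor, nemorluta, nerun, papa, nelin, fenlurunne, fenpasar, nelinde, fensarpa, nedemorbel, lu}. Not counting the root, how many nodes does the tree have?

Insert word by word; a character creates a node only if that edge doesn't already exist:
  "ven" → 3 new (v, e, n)
  "fenfenmide" → 10 new (f, e, n, f, e, n, m, i, d, e)
  "fensarvitor" → prefix "fen" already present; 8 new (s, a, r, v, i, t, o, r)
  "nemorluta" → 9 new (n, e, m, o, r, l, u, t, a)
  "nerun" → prefix "ne" already present; 3 new (r, u, n)
  "papa" → 4 new (p, a, p, a)
  "nelin" → prefix "ne" already present; 3 new (l, i, n)
  "fenlurunne" → prefix "fen" already present; 7 new (l, u, r, u, n, n, e)
  "fenpasar" → prefix "fen" already present; 5 new (p, a, s, a, r)
  "nelinde" → prefix "nelin" already present; 2 new (d, e)
  "fensarpa" → prefix "fensar" already present; 2 new (p, a)
  "nedemorbel" → prefix "ne" already present; 8 new (d, e, m, o, r, b, e, l)
  "lu" → 2 new (l, u)
Total nodes = 3 + 10 + 8 + 9 + 3 + 4 + 3 + 7 + 5 + 2 + 2 + 8 + 2 = 66

66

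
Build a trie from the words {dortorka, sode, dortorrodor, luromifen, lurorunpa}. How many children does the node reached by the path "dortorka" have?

Follow the path "dortorka" to its node, then look at its outgoing edges.
No stored string extends past "dortorka".
That node has 0 child edges.

0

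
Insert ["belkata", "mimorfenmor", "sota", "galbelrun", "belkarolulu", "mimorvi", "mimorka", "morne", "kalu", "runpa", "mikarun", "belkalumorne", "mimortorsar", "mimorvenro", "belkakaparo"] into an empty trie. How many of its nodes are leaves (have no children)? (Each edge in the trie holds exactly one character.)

15

A leaf is a node with no children — equivalently, the end of a word that is not a proper prefix of any other stored word.
Those words: "belkakaparo", "belkalumorne", "belkarolulu", "belkata", "galbelrun", "kalu", "mikarun", "mimorfenmor", "mimorka", "mimortorsar", "mimorvenro", "mimorvi", "morne", "runpa", "sota"
Leaf count: 15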